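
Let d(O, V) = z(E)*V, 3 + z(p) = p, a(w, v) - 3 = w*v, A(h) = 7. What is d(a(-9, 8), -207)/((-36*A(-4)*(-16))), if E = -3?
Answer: 69/224 ≈ 0.30804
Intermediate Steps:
a(w, v) = 3 + v*w (a(w, v) = 3 + w*v = 3 + v*w)
z(p) = -3 + p
d(O, V) = -6*V (d(O, V) = (-3 - 3)*V = -6*V)
d(a(-9, 8), -207)/((-36*A(-4)*(-16))) = (-6*(-207))/((-36*7*(-16))) = 1242/((-252*(-16))) = 1242/4032 = 1242*(1/4032) = 69/224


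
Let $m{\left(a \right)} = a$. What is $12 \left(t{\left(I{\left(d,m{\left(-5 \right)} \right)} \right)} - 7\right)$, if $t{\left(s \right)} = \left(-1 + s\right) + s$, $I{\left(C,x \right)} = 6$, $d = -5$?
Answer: $48$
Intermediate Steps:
$t{\left(s \right)} = -1 + 2 s$
$12 \left(t{\left(I{\left(d,m{\left(-5 \right)} \right)} \right)} - 7\right) = 12 \left(\left(-1 + 2 \cdot 6\right) - 7\right) = 12 \left(\left(-1 + 12\right) - 7\right) = 12 \left(11 - 7\right) = 12 \cdot 4 = 48$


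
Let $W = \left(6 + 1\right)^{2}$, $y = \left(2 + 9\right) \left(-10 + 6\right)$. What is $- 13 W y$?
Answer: $28028$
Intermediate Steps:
$y = -44$ ($y = 11 \left(-4\right) = -44$)
$W = 49$ ($W = 7^{2} = 49$)
$- 13 W y = \left(-13\right) 49 \left(-44\right) = \left(-637\right) \left(-44\right) = 28028$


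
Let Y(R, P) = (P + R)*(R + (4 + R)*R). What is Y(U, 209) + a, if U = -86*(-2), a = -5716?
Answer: 11593448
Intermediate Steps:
U = 172
Y(R, P) = (P + R)*(R + R*(4 + R))
Y(U, 209) + a = 172*(172² + 5*209 + 5*172 + 209*172) - 5716 = 172*(29584 + 1045 + 860 + 35948) - 5716 = 172*67437 - 5716 = 11599164 - 5716 = 11593448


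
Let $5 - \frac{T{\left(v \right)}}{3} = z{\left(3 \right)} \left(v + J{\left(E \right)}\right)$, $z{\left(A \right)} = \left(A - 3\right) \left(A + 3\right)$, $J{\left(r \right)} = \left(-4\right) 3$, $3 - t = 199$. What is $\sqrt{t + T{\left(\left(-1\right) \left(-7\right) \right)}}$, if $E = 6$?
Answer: $i \sqrt{181} \approx 13.454 i$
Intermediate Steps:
$t = -196$ ($t = 3 - 199 = -196$)
$J{\left(r \right)} = -12$
$z{\left(A \right)} = \left(-3 + A\right) \left(3 + A\right)$
$T{\left(v \right)} = 15$ ($T{\left(v \right)} = 15 - 3 \left(-9 + 3^{2}\right) \left(v - 12\right) = 15 - 3 \left(-9 + 9\right) \left(-12 + v\right) = 15 - 3 \cdot 0 \left(-12 + v\right) = 15 - 0 = 15 + 0 = 15$)
$\sqrt{t + T{\left(\left(-1\right) \left(-7\right) \right)}} = \sqrt{-196 + 15} = \sqrt{-181} = i \sqrt{181}$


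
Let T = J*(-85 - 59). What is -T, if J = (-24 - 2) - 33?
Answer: -8496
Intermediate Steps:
J = -59 (J = -26 - 33 = -59)
T = 8496 (T = -59*(-85 - 59) = -59*(-144) = 8496)
-T = -1*8496 = -8496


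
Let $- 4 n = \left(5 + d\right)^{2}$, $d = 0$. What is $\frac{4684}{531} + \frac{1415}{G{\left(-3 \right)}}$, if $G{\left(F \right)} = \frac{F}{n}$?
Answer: $\frac{6280111}{2124} \approx 2956.7$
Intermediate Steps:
$n = - \frac{25}{4}$ ($n = - \frac{\left(5 + 0\right)^{2}}{4} = - \frac{5^{2}}{4} = \left(- \frac{1}{4}\right) 25 = - \frac{25}{4} \approx -6.25$)
$G{\left(F \right)} = - \frac{4 F}{25}$ ($G{\left(F \right)} = \frac{F}{- \frac{25}{4}} = F \left(- \frac{4}{25}\right) = - \frac{4 F}{25}$)
$\frac{4684}{531} + \frac{1415}{G{\left(-3 \right)}} = \frac{4684}{531} + \frac{1415}{\left(- \frac{4}{25}\right) \left(-3\right)} = 4684 \cdot \frac{1}{531} + \frac{1415}{\frac{12}{25}} = \frac{4684}{531} + 1415 \cdot \frac{25}{12} = \frac{4684}{531} + \frac{35375}{12} = \frac{6280111}{2124}$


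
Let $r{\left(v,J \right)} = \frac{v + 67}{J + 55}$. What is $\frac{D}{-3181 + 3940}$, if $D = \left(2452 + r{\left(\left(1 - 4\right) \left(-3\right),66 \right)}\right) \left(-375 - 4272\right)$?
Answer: $- \frac{459693632}{30613} \approx -15016.0$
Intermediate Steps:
$r{\left(v,J \right)} = \frac{67 + v}{55 + J}$
$D = - \frac{1379080896}{121}$ ($D = \left(2452 + \frac{67 + \left(1 - 4\right) \left(-3\right)}{55 + 66}\right) \left(-375 - 4272\right) = \left(2452 + \frac{67 - -9}{121}\right) \left(-4647\right) = \left(2452 + \frac{67 + 9}{121}\right) \left(-4647\right) = \left(2452 + \frac{1}{121} \cdot 76\right) \left(-4647\right) = \left(2452 + \frac{76}{121}\right) \left(-4647\right) = \frac{296768}{121} \left(-4647\right) = - \frac{1379080896}{121} \approx -1.1397 \cdot 10^{7}$)
$\frac{D}{-3181 + 3940} = - \frac{1379080896}{121 \left(-3181 + 3940\right)} = - \frac{1379080896}{121 \cdot 759} = \left(- \frac{1379080896}{121}\right) \frac{1}{759} = - \frac{459693632}{30613}$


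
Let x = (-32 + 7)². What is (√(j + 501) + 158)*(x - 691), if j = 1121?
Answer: -10428 - 66*√1622 ≈ -13086.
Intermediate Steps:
x = 625 (x = (-25)² = 625)
(√(j + 501) + 158)*(x - 691) = (√(1121 + 501) + 158)*(625 - 691) = (√1622 + 158)*(-66) = (158 + √1622)*(-66) = -10428 - 66*√1622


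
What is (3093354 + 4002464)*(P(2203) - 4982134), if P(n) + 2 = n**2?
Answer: -914842527286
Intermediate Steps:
P(n) = -2 + n**2
(3093354 + 4002464)*(P(2203) - 4982134) = (3093354 + 4002464)*((-2 + 2203**2) - 4982134) = 7095818*((-2 + 4853209) - 4982134) = 7095818*(4853207 - 4982134) = 7095818*(-128927) = -914842527286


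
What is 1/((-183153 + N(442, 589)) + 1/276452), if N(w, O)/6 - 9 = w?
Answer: -276452/49884934043 ≈ -5.5418e-6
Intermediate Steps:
N(w, O) = 54 + 6*w
1/((-183153 + N(442, 589)) + 1/276452) = 1/((-183153 + (54 + 6*442)) + 1/276452) = 1/((-183153 + (54 + 2652)) + 1/276452) = 1/((-183153 + 2706) + 1/276452) = 1/(-180447 + 1/276452) = 1/(-49884934043/276452) = -276452/49884934043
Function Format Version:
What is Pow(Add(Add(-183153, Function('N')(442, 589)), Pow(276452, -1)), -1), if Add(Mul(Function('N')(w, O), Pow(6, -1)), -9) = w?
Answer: Rational(-276452, 49884934043) ≈ -5.5418e-6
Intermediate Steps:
Function('N')(w, O) = Add(54, Mul(6, w))
Pow(Add(Add(-183153, Function('N')(442, 589)), Pow(276452, -1)), -1) = Pow(Add(Add(-183153, Add(54, Mul(6, 442))), Pow(276452, -1)), -1) = Pow(Add(Add(-183153, Add(54, 2652)), Rational(1, 276452)), -1) = Pow(Add(Add(-183153, 2706), Rational(1, 276452)), -1) = Pow(Add(-180447, Rational(1, 276452)), -1) = Pow(Rational(-49884934043, 276452), -1) = Rational(-276452, 49884934043)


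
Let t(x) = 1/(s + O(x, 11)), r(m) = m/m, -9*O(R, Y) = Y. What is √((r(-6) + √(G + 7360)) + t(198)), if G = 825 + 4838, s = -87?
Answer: √(623290 + 1891308*√1447)/794 ≈ 10.729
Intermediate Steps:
O(R, Y) = -Y/9
G = 5663
r(m) = 1
t(x) = -9/794 (t(x) = 1/(-87 - ⅑*11) = 1/(-87 - 11/9) = 1/(-794/9) = -9/794)
√((r(-6) + √(G + 7360)) + t(198)) = √((1 + √(5663 + 7360)) - 9/794) = √((1 + √13023) - 9/794) = √((1 + 3*√1447) - 9/794) = √(785/794 + 3*√1447)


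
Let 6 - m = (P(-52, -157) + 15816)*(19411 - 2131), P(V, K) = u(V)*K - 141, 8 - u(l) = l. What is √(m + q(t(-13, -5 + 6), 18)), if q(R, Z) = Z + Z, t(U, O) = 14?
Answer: I*√108086358 ≈ 10396.0*I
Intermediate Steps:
q(R, Z) = 2*Z
u(l) = 8 - l
P(V, K) = -141 + K*(8 - V) (P(V, K) = (8 - V)*K - 141 = K*(8 - V) - 141 = -141 + K*(8 - V))
m = -108086394 (m = 6 - ((-141 - 1*(-157)*(-8 - 52)) + 15816)*(19411 - 2131) = 6 - ((-141 - 1*(-157)*(-60)) + 15816)*17280 = 6 - ((-141 - 9420) + 15816)*17280 = 6 - (-9561 + 15816)*17280 = 6 - 6255*17280 = 6 - 1*108086400 = 6 - 108086400 = -108086394)
√(m + q(t(-13, -5 + 6), 18)) = √(-108086394 + 2*18) = √(-108086394 + 36) = √(-108086358) = I*√108086358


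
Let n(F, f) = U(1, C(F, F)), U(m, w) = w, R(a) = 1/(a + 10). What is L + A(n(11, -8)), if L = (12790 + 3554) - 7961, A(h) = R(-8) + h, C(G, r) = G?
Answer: 16789/2 ≈ 8394.5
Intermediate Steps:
R(a) = 1/(10 + a)
n(F, f) = F
A(h) = ½ + h (A(h) = 1/(10 - 8) + h = 1/2 + h = ½ + h)
L = 8383 (L = 16344 - 7961 = 8383)
L + A(n(11, -8)) = 8383 + (½ + 11) = 8383 + 23/2 = 16789/2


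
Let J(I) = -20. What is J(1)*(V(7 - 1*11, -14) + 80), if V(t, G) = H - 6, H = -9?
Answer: -1300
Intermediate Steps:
V(t, G) = -15 (V(t, G) = -9 - 6 = -15)
J(1)*(V(7 - 1*11, -14) + 80) = -20*(-15 + 80) = -20*65 = -1300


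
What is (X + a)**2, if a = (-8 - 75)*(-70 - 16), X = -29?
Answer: 50537881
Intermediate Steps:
a = 7138 (a = -83*(-86) = 7138)
(X + a)**2 = (-29 + 7138)**2 = 7109**2 = 50537881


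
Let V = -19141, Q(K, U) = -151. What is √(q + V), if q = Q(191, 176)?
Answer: 2*I*√4823 ≈ 138.9*I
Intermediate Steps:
q = -151
√(q + V) = √(-151 - 19141) = √(-19292) = 2*I*√4823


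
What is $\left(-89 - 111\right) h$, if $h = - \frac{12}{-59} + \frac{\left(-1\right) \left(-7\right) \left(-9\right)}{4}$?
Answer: $\frac{183450}{59} \approx 3109.3$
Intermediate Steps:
$h = - \frac{3669}{236}$ ($h = \left(-12\right) \left(- \frac{1}{59}\right) + 7 \left(-9\right) \frac{1}{4} = \frac{12}{59} - \frac{63}{4} = - \frac{3669}{236} \approx -15.547$)
$\left(-89 - 111\right) h = \left(-89 - 111\right) \left(- \frac{3669}{236}\right) = \left(-200\right) \left(- \frac{3669}{236}\right) = \frac{183450}{59}$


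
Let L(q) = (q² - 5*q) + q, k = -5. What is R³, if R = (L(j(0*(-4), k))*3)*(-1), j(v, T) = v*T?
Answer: 0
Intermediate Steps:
j(v, T) = T*v
L(q) = q² - 4*q
R = 0 (R = (((-0*(-4))*(-4 - 0*(-4)))*3)*(-1) = (((-5*0)*(-4 - 5*0))*3)*(-1) = ((0*(-4 + 0))*3)*(-1) = ((0*(-4))*3)*(-1) = (0*3)*(-1) = 0*(-1) = 0)
R³ = 0³ = 0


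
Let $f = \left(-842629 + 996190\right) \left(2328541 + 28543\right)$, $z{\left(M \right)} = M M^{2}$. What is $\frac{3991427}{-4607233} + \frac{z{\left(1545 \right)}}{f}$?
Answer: $- \frac{475910130851506441}{555872146397434964} \approx -0.85615$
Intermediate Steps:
$z{\left(M \right)} = M^{3}$
$f = 361956176124$ ($f = 153561 \cdot 2357084 = 361956176124$)
$\frac{3991427}{-4607233} + \frac{z{\left(1545 \right)}}{f} = \frac{3991427}{-4607233} + \frac{1545^{3}}{361956176124} = 3991427 \left(- \frac{1}{4607233}\right) + 3687953625 \cdot \frac{1}{361956176124} = - \frac{3991427}{4607233} + \frac{1229317875}{120652058708} = - \frac{475910130851506441}{555872146397434964}$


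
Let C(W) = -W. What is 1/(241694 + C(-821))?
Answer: 1/242515 ≈ 4.1235e-6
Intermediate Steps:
1/(241694 + C(-821)) = 1/(241694 - 1*(-821)) = 1/(241694 + 821) = 1/242515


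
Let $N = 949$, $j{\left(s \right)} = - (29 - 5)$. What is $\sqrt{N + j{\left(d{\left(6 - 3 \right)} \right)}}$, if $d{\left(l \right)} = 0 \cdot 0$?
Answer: $5 \sqrt{37} \approx 30.414$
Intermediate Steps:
$d{\left(l \right)} = 0$
$j{\left(s \right)} = -24$ ($j{\left(s \right)} = \left(-1\right) 24 = -24$)
$\sqrt{N + j{\left(d{\left(6 - 3 \right)} \right)}} = \sqrt{949 - 24} = \sqrt{925} = 5 \sqrt{37}$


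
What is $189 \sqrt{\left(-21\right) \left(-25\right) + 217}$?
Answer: $189 \sqrt{742} \approx 5148.3$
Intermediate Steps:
$189 \sqrt{\left(-21\right) \left(-25\right) + 217} = 189 \sqrt{525 + 217} = 189 \sqrt{742}$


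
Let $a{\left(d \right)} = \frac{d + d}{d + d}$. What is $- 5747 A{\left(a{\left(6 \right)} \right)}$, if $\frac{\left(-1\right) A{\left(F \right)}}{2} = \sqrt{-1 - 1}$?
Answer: $11494 i \sqrt{2} \approx 16255.0 i$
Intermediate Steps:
$a{\left(d \right)} = 1$ ($a{\left(d \right)} = \frac{2 d}{2 d} = 2 d \frac{1}{2 d} = 1$)
$A{\left(F \right)} = - 2 i \sqrt{2}$ ($A{\left(F \right)} = - 2 \sqrt{-1 - 1} = - 2 \sqrt{-2} = - 2 i \sqrt{2}$)
$- 5747 A{\left(a{\left(6 \right)} \right)} = - 5747 \left(- 2 i \sqrt{2}\right) = 11494 i \sqrt{2}$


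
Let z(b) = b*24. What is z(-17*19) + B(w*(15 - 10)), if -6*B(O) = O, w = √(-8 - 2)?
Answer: -7752 - 5*I*√10/6 ≈ -7752.0 - 2.6352*I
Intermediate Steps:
w = I*√10 (w = √(-10) = I*√10 ≈ 3.1623*I)
B(O) = -O/6
z(b) = 24*b
z(-17*19) + B(w*(15 - 10)) = 24*(-17*19) - I*√10*(15 - 10)/6 = 24*(-323) - I*√10*5/6 = -7752 - 5*I*√10/6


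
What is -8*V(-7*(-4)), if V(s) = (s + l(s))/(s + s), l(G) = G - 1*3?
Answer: -53/7 ≈ -7.5714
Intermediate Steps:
l(G) = -3 + G (l(G) = G - 3 = -3 + G)
V(s) = (-3 + 2*s)/(2*s) (V(s) = (s + (-3 + s))/(s + s) = (-3 + 2*s)/((2*s)) = (-3 + 2*s)*(1/(2*s)) = (-3 + 2*s)/(2*s))
-8*V(-7*(-4)) = -8*(-3/2 - 7*(-4))/((-7*(-4))) = -8*(-3/2 + 28)/28 = -2*53/(7*2) = -8*53/56 = -53/7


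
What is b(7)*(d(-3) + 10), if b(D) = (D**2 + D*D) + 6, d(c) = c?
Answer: 728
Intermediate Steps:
b(D) = 6 + 2*D**2 (b(D) = (D**2 + D**2) + 6 = 2*D**2 + 6 = 6 + 2*D**2)
b(7)*(d(-3) + 10) = (6 + 2*7**2)*(-3 + 10) = (6 + 2*49)*7 = (6 + 98)*7 = 104*7 = 728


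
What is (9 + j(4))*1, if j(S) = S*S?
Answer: 25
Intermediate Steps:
j(S) = S²
(9 + j(4))*1 = (9 + 4²)*1 = (9 + 16)*1 = 25*1 = 25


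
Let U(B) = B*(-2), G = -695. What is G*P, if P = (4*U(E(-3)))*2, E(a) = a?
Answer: -33360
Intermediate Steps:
U(B) = -2*B
P = 48 (P = (4*(-2*(-3)))*2 = (4*6)*2 = 24*2 = 48)
G*P = -695*48 = -33360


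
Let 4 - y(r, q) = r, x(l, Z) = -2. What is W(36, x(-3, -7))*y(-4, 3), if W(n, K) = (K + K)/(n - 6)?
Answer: -16/15 ≈ -1.0667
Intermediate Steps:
y(r, q) = 4 - r
W(n, K) = 2*K/(-6 + n) (W(n, K) = (2*K)/(-6 + n) = 2*K/(-6 + n))
W(36, x(-3, -7))*y(-4, 3) = (2*(-2)/(-6 + 36))*(4 - 1*(-4)) = (2*(-2)/30)*(4 + 4) = (2*(-2)*(1/30))*8 = -2/15*8 = -16/15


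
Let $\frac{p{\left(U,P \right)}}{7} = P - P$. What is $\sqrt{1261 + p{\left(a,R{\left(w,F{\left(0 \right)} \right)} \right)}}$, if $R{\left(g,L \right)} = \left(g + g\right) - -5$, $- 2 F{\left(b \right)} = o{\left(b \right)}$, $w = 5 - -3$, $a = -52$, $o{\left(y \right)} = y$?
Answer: $\sqrt{1261} \approx 35.511$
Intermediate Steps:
$w = 8$ ($w = 5 + 3 = 8$)
$F{\left(b \right)} = - \frac{b}{2}$
$R{\left(g,L \right)} = 5 + 2 g$ ($R{\left(g,L \right)} = 2 g + 5 = 5 + 2 g$)
$p{\left(U,P \right)} = 0$ ($p{\left(U,P \right)} = 7 \left(P - P\right) = 7 \cdot 0 = 0$)
$\sqrt{1261 + p{\left(a,R{\left(w,F{\left(0 \right)} \right)} \right)}} = \sqrt{1261 + 0} = \sqrt{1261}$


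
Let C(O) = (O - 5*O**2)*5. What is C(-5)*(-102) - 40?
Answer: 66260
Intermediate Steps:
C(O) = -25*O**2 + 5*O
C(-5)*(-102) - 40 = (5*(-5)*(1 - 5*(-5)))*(-102) - 40 = (5*(-5)*(1 + 25))*(-102) - 40 = (5*(-5)*26)*(-102) - 40 = -650*(-102) - 40 = 66300 - 40 = 66260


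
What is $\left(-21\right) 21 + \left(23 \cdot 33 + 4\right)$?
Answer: $322$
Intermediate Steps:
$\left(-21\right) 21 + \left(23 \cdot 33 + 4\right) = -441 + \left(759 + 4\right) = -441 + 763 = 322$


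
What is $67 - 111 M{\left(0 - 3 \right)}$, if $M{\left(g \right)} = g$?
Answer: $400$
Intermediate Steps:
$67 - 111 M{\left(0 - 3 \right)} = 67 - 111 \left(0 - 3\right) = 67 - -333 = 67 + 333 = 400$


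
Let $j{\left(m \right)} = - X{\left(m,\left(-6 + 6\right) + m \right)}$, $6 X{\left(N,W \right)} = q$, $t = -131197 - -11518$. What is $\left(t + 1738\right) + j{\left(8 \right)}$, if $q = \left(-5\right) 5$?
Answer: $- \frac{707621}{6} \approx -1.1794 \cdot 10^{5}$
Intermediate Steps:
$t = -119679$ ($t = -131197 + 11518 = -119679$)
$q = -25$
$X{\left(N,W \right)} = - \frac{25}{6}$ ($X{\left(N,W \right)} = \frac{1}{6} \left(-25\right) = - \frac{25}{6}$)
$j{\left(m \right)} = \frac{25}{6}$ ($j{\left(m \right)} = \left(-1\right) \left(- \frac{25}{6}\right) = \frac{25}{6}$)
$\left(t + 1738\right) + j{\left(8 \right)} = \left(-119679 + 1738\right) + \frac{25}{6} = -117941 + \frac{25}{6} = - \frac{707621}{6}$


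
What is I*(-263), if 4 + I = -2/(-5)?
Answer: 4734/5 ≈ 946.80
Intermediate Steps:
I = -18/5 (I = -4 - 2/(-5) = -4 - 2*(-1/5) = -4 + 2/5 = -18/5 ≈ -3.6000)
I*(-263) = -18/5*(-263) = 4734/5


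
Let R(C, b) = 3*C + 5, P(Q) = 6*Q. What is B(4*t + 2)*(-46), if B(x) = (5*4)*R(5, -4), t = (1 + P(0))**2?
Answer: -18400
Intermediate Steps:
t = 1 (t = (1 + 6*0)**2 = (1 + 0)**2 = 1**2 = 1)
R(C, b) = 5 + 3*C
B(x) = 400 (B(x) = (5*4)*(5 + 3*5) = 20*(5 + 15) = 20*20 = 400)
B(4*t + 2)*(-46) = 400*(-46) = -18400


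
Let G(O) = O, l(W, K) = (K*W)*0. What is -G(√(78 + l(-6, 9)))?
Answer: -√78 ≈ -8.8318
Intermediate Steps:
l(W, K) = 0
-G(√(78 + l(-6, 9))) = -√(78 + 0) = -√78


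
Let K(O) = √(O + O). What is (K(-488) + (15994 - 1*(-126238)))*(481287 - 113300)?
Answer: 52339526984 + 1471948*I*√61 ≈ 5.234e+10 + 1.1496e+7*I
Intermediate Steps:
K(O) = √2*√O (K(O) = √(2*O) = √2*√O)
(K(-488) + (15994 - 1*(-126238)))*(481287 - 113300) = (√2*√(-488) + (15994 - 1*(-126238)))*(481287 - 113300) = (√2*(2*I*√122) + (15994 + 126238))*367987 = (4*I*√61 + 142232)*367987 = (142232 + 4*I*√61)*367987 = 52339526984 + 1471948*I*√61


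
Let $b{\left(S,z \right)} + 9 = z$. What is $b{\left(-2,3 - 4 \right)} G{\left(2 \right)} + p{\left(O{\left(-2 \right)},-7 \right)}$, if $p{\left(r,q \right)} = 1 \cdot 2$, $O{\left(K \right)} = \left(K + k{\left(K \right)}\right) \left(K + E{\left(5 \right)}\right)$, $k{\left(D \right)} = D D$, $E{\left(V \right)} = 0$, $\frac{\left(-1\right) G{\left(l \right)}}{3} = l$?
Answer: $62$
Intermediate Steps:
$G{\left(l \right)} = - 3 l$
$b{\left(S,z \right)} = -9 + z$
$k{\left(D \right)} = D^{2}$
$O{\left(K \right)} = K \left(K + K^{2}\right)$ ($O{\left(K \right)} = \left(K + K^{2}\right) \left(K + 0\right) = \left(K + K^{2}\right) K = K \left(K + K^{2}\right)$)
$p{\left(r,q \right)} = 2$
$b{\left(-2,3 - 4 \right)} G{\left(2 \right)} + p{\left(O{\left(-2 \right)},-7 \right)} = \left(-9 + \left(3 - 4\right)\right) \left(\left(-3\right) 2\right) + 2 = \left(-9 + \left(3 - 4\right)\right) \left(-6\right) + 2 = \left(-9 - 1\right) \left(-6\right) + 2 = \left(-10\right) \left(-6\right) + 2 = 60 + 2 = 62$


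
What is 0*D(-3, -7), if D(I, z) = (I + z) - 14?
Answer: 0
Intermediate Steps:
D(I, z) = -14 + I + z
0*D(-3, -7) = 0*(-14 - 3 - 7) = 0*(-24) = 0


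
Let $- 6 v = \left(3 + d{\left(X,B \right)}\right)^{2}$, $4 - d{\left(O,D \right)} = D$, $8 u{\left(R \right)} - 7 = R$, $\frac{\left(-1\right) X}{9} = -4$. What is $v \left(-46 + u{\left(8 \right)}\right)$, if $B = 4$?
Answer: $\frac{1059}{16} \approx 66.188$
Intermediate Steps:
$X = 36$ ($X = \left(-9\right) \left(-4\right) = 36$)
$u{\left(R \right)} = \frac{7}{8} + \frac{R}{8}$
$d{\left(O,D \right)} = 4 - D$
$v = - \frac{3}{2}$ ($v = - \frac{\left(3 + \left(4 - 4\right)\right)^{2}}{6} = - \frac{\left(3 + 0\right)^{2}}{6} = - \frac{3^{2}}{6} = \left(- \frac{1}{6}\right) 9 = - \frac{3}{2} \approx -1.5$)
$v \left(-46 + u{\left(8 \right)}\right) = - \frac{3 \left(-46 + \left(\frac{7}{8} + \frac{1}{8} \cdot 8\right)\right)}{2} = - \frac{3 \left(-46 + \left(\frac{7}{8} + 1\right)\right)}{2} = - \frac{3 \left(-46 + \frac{15}{8}\right)}{2} = \left(- \frac{3}{2}\right) \left(- \frac{353}{8}\right) = \frac{1059}{16}$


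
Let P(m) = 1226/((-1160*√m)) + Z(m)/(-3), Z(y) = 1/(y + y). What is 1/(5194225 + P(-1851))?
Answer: 53880558933951624600/279867746233556365533639871 - 5922940860*I*√1851/279867746233556365533639871 ≈ 1.9252e-7 - 9.1052e-16*I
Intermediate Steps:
Z(y) = 1/(2*y)
P(m) = -613/(580*√m) - 1/(6*m) (P(m) = 1226/((-1160*√m)) + (1/(2*m))/(-3) = 1226*(-1/(1160*√m)) + (1/(2*m))*(-⅓) = -613/(580*√m) - 1/(6*m))
1/(5194225 + P(-1851)) = 1/(5194225 + (-(-613)*I*√1851/1073580 - ⅙/(-1851))) = 1/(5194225 + (-(-613)*I*√1851/1073580 - ⅙*(-1/1851))) = 1/(5194225 + (613*I*√1851/1073580 + 1/11106)) = 1/(5194225 + (1/11106 + 613*I*√1851/1073580)) = 1/(57687062851/11106 + 613*I*√1851/1073580)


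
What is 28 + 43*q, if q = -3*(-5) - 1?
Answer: 630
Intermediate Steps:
q = 14 (q = 15 - 1 = 14)
28 + 43*q = 28 + 43*14 = 28 + 602 = 630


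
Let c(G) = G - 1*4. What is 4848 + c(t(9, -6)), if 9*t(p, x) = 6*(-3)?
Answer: 4842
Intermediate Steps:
t(p, x) = -2 (t(p, x) = (6*(-3))/9 = (⅑)*(-18) = -2)
c(G) = -4 + G (c(G) = G - 4 = -4 + G)
4848 + c(t(9, -6)) = 4848 + (-4 - 2) = 4848 - 6 = 4842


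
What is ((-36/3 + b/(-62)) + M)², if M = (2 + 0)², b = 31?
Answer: 289/4 ≈ 72.250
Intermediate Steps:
M = 4 (M = 2² = 4)
((-36/3 + b/(-62)) + M)² = ((-36/3 + 31/(-62)) + 4)² = ((-36*⅓ + 31*(-1/62)) + 4)² = ((-12 - ½) + 4)² = (-25/2 + 4)² = (-17/2)² = 289/4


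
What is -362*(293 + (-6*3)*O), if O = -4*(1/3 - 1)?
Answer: -88690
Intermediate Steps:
O = 8/3 (O = -4*(1/3 - 1) = -4*(-2/3) = 8/3 ≈ 2.6667)
-362*(293 + (-6*3)*O) = -362*(293 - 6*3*(8/3)) = -362*(293 - 18*8/3) = -362*(293 - 48) = -362*245 = -88690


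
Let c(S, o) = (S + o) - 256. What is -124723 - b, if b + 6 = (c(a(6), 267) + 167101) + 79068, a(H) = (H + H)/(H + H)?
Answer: -370898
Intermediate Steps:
a(H) = 1 (a(H) = (2*H)/((2*H)) = (2*H)*(1/(2*H)) = 1)
c(S, o) = -256 + S + o
b = 246175 (b = -6 + (((-256 + 1 + 267) + 167101) + 79068) = -6 + ((12 + 167101) + 79068) = -6 + (167113 + 79068) = -6 + 246181 = 246175)
-124723 - b = -124723 - 1*246175 = -124723 - 246175 = -370898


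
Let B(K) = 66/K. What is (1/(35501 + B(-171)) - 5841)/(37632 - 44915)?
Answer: 11819467878/14737405405 ≈ 0.80200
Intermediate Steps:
(1/(35501 + B(-171)) - 5841)/(37632 - 44915) = (1/(35501 + 66/(-171)) - 5841)/(37632 - 44915) = (1/(35501 + 66*(-1/171)) - 5841)/(-7283) = (1/(35501 - 22/57) - 5841)*(-1/7283) = (1/(2023535/57) - 5841)*(-1/7283) = (57/2023535 - 5841)*(-1/7283) = -11819467878/2023535*(-1/7283) = 11819467878/14737405405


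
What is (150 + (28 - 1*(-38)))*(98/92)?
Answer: 5292/23 ≈ 230.09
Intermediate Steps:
(150 + (28 - 1*(-38)))*(98/92) = (150 + (28 + 38))*(98*(1/92)) = (150 + 66)*(49/46) = 216*(49/46) = 5292/23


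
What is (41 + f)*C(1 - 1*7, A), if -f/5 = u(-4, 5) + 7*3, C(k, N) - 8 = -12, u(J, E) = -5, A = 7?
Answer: 156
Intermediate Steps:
C(k, N) = -4 (C(k, N) = 8 - 12 = -4)
f = -80 (f = -5*(-5 + 7*3) = -5*(-5 + 21) = -5*16 = -80)
(41 + f)*C(1 - 1*7, A) = (41 - 80)*(-4) = -39*(-4) = 156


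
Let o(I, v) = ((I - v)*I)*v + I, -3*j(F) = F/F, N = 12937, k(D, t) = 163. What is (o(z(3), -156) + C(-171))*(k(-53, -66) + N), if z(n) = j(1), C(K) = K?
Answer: 311387000/3 ≈ 1.0380e+8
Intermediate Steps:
j(F) = -⅓ (j(F) = -F/(3*F) = -⅓*1 = -⅓)
z(n) = -⅓
o(I, v) = I + I*v*(I - v) (o(I, v) = (I*(I - v))*v + I = I*v*(I - v) + I = I + I*v*(I - v))
(o(z(3), -156) + C(-171))*(k(-53, -66) + N) = (-(1 - 1*(-156)² - ⅓*(-156))/3 - 171)*(163 + 12937) = (-(1 - 1*24336 + 52)/3 - 171)*13100 = (-(1 - 24336 + 52)/3 - 171)*13100 = (-⅓*(-24283) - 171)*13100 = (24283/3 - 171)*13100 = (23770/3)*13100 = 311387000/3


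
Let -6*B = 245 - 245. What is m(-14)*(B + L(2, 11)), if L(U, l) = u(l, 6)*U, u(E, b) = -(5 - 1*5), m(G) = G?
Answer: 0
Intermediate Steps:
u(E, b) = 0 (u(E, b) = -(5 - 5) = -1*0 = 0)
L(U, l) = 0 (L(U, l) = 0*U = 0)
B = 0 (B = -(245 - 245)/6 = -1/6*0 = 0)
m(-14)*(B + L(2, 11)) = -14*(0 + 0) = -14*0 = 0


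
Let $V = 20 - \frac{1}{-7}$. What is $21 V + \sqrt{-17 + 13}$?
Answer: $423 + 2 i \approx 423.0 + 2.0 i$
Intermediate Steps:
$V = \frac{141}{7}$ ($V = 20 - - \frac{1}{7} = 20 + \frac{1}{7} = \frac{141}{7} \approx 20.143$)
$21 V + \sqrt{-17 + 13} = 21 \cdot \frac{141}{7} + \sqrt{-17 + 13} = 423 + \sqrt{-4} = 423 + 2 i$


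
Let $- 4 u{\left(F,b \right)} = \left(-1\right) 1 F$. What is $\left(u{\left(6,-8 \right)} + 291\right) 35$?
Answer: $\frac{20475}{2} \approx 10238.0$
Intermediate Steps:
$u{\left(F,b \right)} = \frac{F}{4}$ ($u{\left(F,b \right)} = - \frac{\left(-1\right) 1 F}{4} = - \frac{\left(-1\right) F}{4} = \frac{F}{4}$)
$\left(u{\left(6,-8 \right)} + 291\right) 35 = \left(\frac{1}{4} \cdot 6 + 291\right) 35 = \left(\frac{3}{2} + 291\right) 35 = \frac{585}{2} \cdot 35 = \frac{20475}{2}$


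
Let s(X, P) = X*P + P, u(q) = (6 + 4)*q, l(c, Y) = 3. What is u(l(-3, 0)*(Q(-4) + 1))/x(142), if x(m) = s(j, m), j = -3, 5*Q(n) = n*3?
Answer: 21/142 ≈ 0.14789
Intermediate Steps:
Q(n) = 3*n/5 (Q(n) = (n*3)/5 = (3*n)/5 = 3*n/5)
u(q) = 10*q
s(X, P) = P + P*X (s(X, P) = P*X + P = P + P*X)
x(m) = -2*m (x(m) = m*(1 - 3) = m*(-2) = -2*m)
u(l(-3, 0)*(Q(-4) + 1))/x(142) = (10*(3*((3/5)*(-4) + 1)))/((-2*142)) = (10*(3*(-12/5 + 1)))/(-284) = (10*(3*(-7/5)))*(-1/284) = (10*(-21/5))*(-1/284) = -42*(-1/284) = 21/142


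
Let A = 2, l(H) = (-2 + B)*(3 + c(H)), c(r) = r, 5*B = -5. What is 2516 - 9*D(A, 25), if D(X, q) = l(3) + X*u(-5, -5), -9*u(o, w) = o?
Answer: 2668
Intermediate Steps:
B = -1 (B = (⅕)*(-5) = -1)
u(o, w) = -o/9
l(H) = -9 - 3*H (l(H) = (-2 - 1)*(3 + H) = -3*(3 + H) = -9 - 3*H)
D(X, q) = -18 + 5*X/9 (D(X, q) = (-9 - 3*3) + X*(-⅑*(-5)) = (-9 - 9) + X*(5/9) = -18 + 5*X/9)
2516 - 9*D(A, 25) = 2516 - 9*(-18 + (5/9)*2) = 2516 - 9*(-18 + 10/9) = 2516 - 9*(-152)/9 = 2516 - 1*(-152) = 2516 + 152 = 2668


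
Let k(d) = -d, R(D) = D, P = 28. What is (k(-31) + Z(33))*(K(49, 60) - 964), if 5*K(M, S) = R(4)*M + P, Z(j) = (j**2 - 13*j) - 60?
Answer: -2900076/5 ≈ -5.8002e+5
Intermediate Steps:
Z(j) = -60 + j**2 - 13*j
K(M, S) = 28/5 + 4*M/5 (K(M, S) = (4*M + 28)/5 = (28 + 4*M)/5 = 28/5 + 4*M/5)
(k(-31) + Z(33))*(K(49, 60) - 964) = (-1*(-31) + (-60 + 33**2 - 13*33))*((28/5 + (4/5)*49) - 964) = (31 + (-60 + 1089 - 429))*((28/5 + 196/5) - 964) = (31 + 600)*(224/5 - 964) = 631*(-4596/5) = -2900076/5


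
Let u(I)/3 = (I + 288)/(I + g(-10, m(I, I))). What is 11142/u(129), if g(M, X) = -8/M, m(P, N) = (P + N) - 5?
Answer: 803462/695 ≈ 1156.1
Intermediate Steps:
m(P, N) = -5 + N + P (m(P, N) = (N + P) - 5 = -5 + N + P)
u(I) = 3*(288 + I)/(⅘ + I) (u(I) = 3*((I + 288)/(I - 8/(-10))) = 3*((288 + I)/(I - 8*(-⅒))) = 3*((288 + I)/(I + ⅘)) = 3*((288 + I)/(⅘ + I)) = 3*(288 + I)/(⅘ + I))
11142/u(129) = 11142/((15*(288 + 129)/(4 + 5*129))) = 11142/((15*417/(4 + 645))) = 11142/((15*417/649)) = 11142/((15*(1/649)*417)) = 11142/(6255/649) = 11142*(649/6255) = 803462/695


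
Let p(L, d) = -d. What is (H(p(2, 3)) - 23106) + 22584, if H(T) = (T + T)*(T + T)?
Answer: -486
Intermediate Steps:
H(T) = 4*T**2 (H(T) = (2*T)*(2*T) = 4*T**2)
(H(p(2, 3)) - 23106) + 22584 = (4*(-1*3)**2 - 23106) + 22584 = (4*(-3)**2 - 23106) + 22584 = (4*9 - 23106) + 22584 = (36 - 23106) + 22584 = -23070 + 22584 = -486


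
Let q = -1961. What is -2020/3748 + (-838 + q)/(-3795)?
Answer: 235396/1185305 ≈ 0.19860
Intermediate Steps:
-2020/3748 + (-838 + q)/(-3795) = -2020/3748 + (-838 - 1961)/(-3795) = -2020*1/3748 - 2799*(-1/3795) = -505/937 + 933/1265 = 235396/1185305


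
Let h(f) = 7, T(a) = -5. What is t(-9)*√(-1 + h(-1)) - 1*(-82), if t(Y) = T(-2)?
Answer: 82 - 5*√6 ≈ 69.753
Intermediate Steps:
t(Y) = -5
t(-9)*√(-1 + h(-1)) - 1*(-82) = -5*√(-1 + 7) - 1*(-82) = -5*√6 + 82 = 82 - 5*√6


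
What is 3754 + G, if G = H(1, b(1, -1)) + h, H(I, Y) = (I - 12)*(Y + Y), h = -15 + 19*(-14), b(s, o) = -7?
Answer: 3627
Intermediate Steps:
h = -281 (h = -15 - 266 = -281)
H(I, Y) = 2*Y*(-12 + I) (H(I, Y) = (-12 + I)*(2*Y) = 2*Y*(-12 + I))
G = -127 (G = 2*(-7)*(-12 + 1) - 281 = 2*(-7)*(-11) - 281 = 154 - 281 = -127)
3754 + G = 3754 - 127 = 3627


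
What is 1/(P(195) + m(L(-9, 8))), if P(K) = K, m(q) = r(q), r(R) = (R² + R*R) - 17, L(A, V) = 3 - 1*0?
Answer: 1/196 ≈ 0.0051020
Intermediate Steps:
L(A, V) = 3 (L(A, V) = 3 + 0 = 3)
r(R) = -17 + 2*R² (r(R) = (R² + R²) - 17 = 2*R² - 17 = -17 + 2*R²)
m(q) = -17 + 2*q²
1/(P(195) + m(L(-9, 8))) = 1/(195 + (-17 + 2*3²)) = 1/(195 + (-17 + 2*9)) = 1/(195 + (-17 + 18)) = 1/(195 + 1) = 1/196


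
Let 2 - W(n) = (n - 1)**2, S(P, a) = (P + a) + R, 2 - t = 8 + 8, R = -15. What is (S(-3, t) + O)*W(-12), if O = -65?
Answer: 16199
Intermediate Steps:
t = -14 (t = 2 - (8 + 8) = 2 - 1*16 = 2 - 16 = -14)
S(P, a) = -15 + P + a (S(P, a) = (P + a) - 15 = -15 + P + a)
W(n) = 2 - (-1 + n)**2 (W(n) = 2 - (n - 1)**2 = 2 - (-1 + n)**2)
(S(-3, t) + O)*W(-12) = ((-15 - 3 - 14) - 65)*(2 - (-1 - 12)**2) = (-32 - 65)*(2 - 1*(-13)**2) = -97*(2 - 1*169) = -97*(2 - 169) = -97*(-167) = 16199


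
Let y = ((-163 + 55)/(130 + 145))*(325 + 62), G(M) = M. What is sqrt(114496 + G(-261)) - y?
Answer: 41796/275 + sqrt(114235) ≈ 489.97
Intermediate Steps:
y = -41796/275 (y = -108/275*387 = -41796/275 ≈ -151.99)
sqrt(114496 + G(-261)) - y = sqrt(114496 - 261) - 1*(-41796/275) = sqrt(114235) + 41796/275 = 41796/275 + sqrt(114235)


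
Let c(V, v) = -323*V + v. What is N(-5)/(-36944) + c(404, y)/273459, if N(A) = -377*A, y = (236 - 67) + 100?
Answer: -5326428727/10102669296 ≈ -0.52723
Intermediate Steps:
y = 269 (y = 169 + 100 = 269)
c(V, v) = v - 323*V
N(-5)/(-36944) + c(404, y)/273459 = -377*(-5)/(-36944) + (269 - 323*404)/273459 = 1885*(-1/36944) + (269 - 130492)*(1/273459) = -1885/36944 - 130223*1/273459 = -1885/36944 - 130223/273459 = -5326428727/10102669296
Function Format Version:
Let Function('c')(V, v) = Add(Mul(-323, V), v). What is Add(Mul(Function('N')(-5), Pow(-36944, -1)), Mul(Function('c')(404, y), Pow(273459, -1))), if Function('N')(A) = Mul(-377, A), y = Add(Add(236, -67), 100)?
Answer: Rational(-5326428727, 10102669296) ≈ -0.52723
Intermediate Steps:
y = 269 (y = Add(169, 100) = 269)
Function('c')(V, v) = Add(v, Mul(-323, V))
Add(Mul(Function('N')(-5), Pow(-36944, -1)), Mul(Function('c')(404, y), Pow(273459, -1))) = Add(Mul(Mul(-377, -5), Pow(-36944, -1)), Mul(Add(269, Mul(-323, 404)), Pow(273459, -1))) = Add(Mul(1885, Rational(-1, 36944)), Mul(Add(269, -130492), Rational(1, 273459))) = Add(Rational(-1885, 36944), Mul(-130223, Rational(1, 273459))) = Add(Rational(-1885, 36944), Rational(-130223, 273459)) = Rational(-5326428727, 10102669296)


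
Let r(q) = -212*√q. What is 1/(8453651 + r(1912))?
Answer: 8453651/71464129296873 + 424*√478/71464129296873 ≈ 1.1842e-7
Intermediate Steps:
1/(8453651 + r(1912)) = 1/(8453651 - 424*√478)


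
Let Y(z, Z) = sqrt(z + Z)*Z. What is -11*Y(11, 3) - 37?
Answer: -37 - 33*sqrt(14) ≈ -160.47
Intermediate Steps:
Y(z, Z) = Z*sqrt(Z + z) (Y(z, Z) = sqrt(Z + z)*Z = Z*sqrt(Z + z))
-11*Y(11, 3) - 37 = -33*sqrt(3 + 11) - 37 = -33*sqrt(14) - 37 = -37 - 33*sqrt(14)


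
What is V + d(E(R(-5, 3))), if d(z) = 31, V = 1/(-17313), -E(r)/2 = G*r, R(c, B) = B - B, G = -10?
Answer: 536702/17313 ≈ 31.000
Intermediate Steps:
R(c, B) = 0
E(r) = 20*r (E(r) = -(-20)*r = 20*r)
V = -1/17313 ≈ -5.7760e-5
V + d(E(R(-5, 3))) = -1/17313 + 31 = 536702/17313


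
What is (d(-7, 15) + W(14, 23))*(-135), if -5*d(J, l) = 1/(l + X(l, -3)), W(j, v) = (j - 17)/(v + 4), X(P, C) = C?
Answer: 69/4 ≈ 17.250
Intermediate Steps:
W(j, v) = (-17 + j)/(4 + v)
d(J, l) = -1/(5*(-3 + l)) (d(J, l) = -1/(5*(l - 3)) = -1/(5*(-3 + l)))
(d(-7, 15) + W(14, 23))*(-135) = (-1/(-15 + 5*15) + (-17 + 14)/(4 + 23))*(-135) = (-1/(-15 + 75) - 3/27)*(-135) = (-1/60 + (1/27)*(-3))*(-135) = (-1*1/60 - 1/9)*(-135) = (-1/60 - 1/9)*(-135) = -23/180*(-135) = 69/4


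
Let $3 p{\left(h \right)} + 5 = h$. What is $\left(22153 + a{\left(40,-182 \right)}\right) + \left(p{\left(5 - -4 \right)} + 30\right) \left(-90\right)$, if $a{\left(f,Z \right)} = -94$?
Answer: $19239$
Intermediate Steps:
$p{\left(h \right)} = - \frac{5}{3} + \frac{h}{3}$
$\left(22153 + a{\left(40,-182 \right)}\right) + \left(p{\left(5 - -4 \right)} + 30\right) \left(-90\right) = \left(22153 - 94\right) + \left(\left(- \frac{5}{3} + \frac{5 - -4}{3}\right) + 30\right) \left(-90\right) = 22059 + \left(\left(- \frac{5}{3} + \frac{5 + 4}{3}\right) + 30\right) \left(-90\right) = 22059 + \left(\left(- \frac{5}{3} + \frac{1}{3} \cdot 9\right) + 30\right) \left(-90\right) = 22059 + \left(\left(- \frac{5}{3} + 3\right) + 30\right) \left(-90\right) = 22059 + \left(\frac{4}{3} + 30\right) \left(-90\right) = 22059 + \frac{94}{3} \left(-90\right) = 22059 - 2820 = 19239$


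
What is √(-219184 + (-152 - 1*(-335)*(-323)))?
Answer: I*√327541 ≈ 572.31*I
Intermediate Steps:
√(-219184 + (-152 - 1*(-335)*(-323))) = √(-219184 + (-152 + 335*(-323))) = √(-219184 + (-152 - 108205)) = √(-219184 - 108357) = √(-327541) = I*√327541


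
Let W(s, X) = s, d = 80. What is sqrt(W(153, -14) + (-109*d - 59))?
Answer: I*sqrt(8626) ≈ 92.876*I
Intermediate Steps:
sqrt(W(153, -14) + (-109*d - 59)) = sqrt(153 + (-109*80 - 59)) = sqrt(153 + (-8720 - 59)) = sqrt(153 - 8779) = sqrt(-8626) = I*sqrt(8626)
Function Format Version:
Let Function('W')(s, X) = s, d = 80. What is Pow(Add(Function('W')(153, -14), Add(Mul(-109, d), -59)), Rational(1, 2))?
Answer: Mul(I, Pow(8626, Rational(1, 2))) ≈ Mul(92.876, I)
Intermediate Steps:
Pow(Add(Function('W')(153, -14), Add(Mul(-109, d), -59)), Rational(1, 2)) = Pow(Add(153, Add(Mul(-109, 80), -59)), Rational(1, 2)) = Pow(Add(153, Add(-8720, -59)), Rational(1, 2)) = Pow(Add(153, -8779), Rational(1, 2)) = Pow(-8626, Rational(1, 2)) = Mul(I, Pow(8626, Rational(1, 2)))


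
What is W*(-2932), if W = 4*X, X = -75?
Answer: 879600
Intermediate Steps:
W = -300 (W = 4*(-75) = -300)
W*(-2932) = -300*(-2932) = 879600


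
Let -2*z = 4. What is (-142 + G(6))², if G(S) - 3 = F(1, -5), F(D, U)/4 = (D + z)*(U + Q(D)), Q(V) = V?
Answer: 15129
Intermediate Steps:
z = -2 (z = -½*4 = -2)
F(D, U) = 4*(-2 + D)*(D + U) (F(D, U) = 4*((D - 2)*(U + D)) = 4*((-2 + D)*(D + U)) = 4*(-2 + D)*(D + U))
G(S) = 19 (G(S) = 3 + (-8*1 - 8*(-5) + 4*1² + 4*1*(-5)) = 3 + (-8 + 40 + 4*1 - 20) = 3 + (-8 + 40 + 4 - 20) = 3 + 16 = 19)
(-142 + G(6))² = (-142 + 19)² = (-123)² = 15129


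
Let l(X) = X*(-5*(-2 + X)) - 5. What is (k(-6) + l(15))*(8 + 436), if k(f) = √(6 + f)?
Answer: -435120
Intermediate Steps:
l(X) = -5 + X*(10 - 5*X) (l(X) = X*(10 - 5*X) - 5 = -5 + X*(10 - 5*X))
(k(-6) + l(15))*(8 + 436) = (√(6 - 6) + (-5 - 5*15² + 10*15))*(8 + 436) = (√0 + (-5 - 5*225 + 150))*444 = (0 + (-5 - 1125 + 150))*444 = (0 - 980)*444 = -980*444 = -435120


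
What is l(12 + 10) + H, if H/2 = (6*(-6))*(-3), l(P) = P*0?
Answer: 216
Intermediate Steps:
l(P) = 0
H = 216 (H = 2*((6*(-6))*(-3)) = 2*(-36*(-3)) = 2*108 = 216)
l(12 + 10) + H = 0 + 216 = 216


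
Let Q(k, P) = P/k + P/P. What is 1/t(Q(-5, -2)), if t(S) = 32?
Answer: 1/32 ≈ 0.031250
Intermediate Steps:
Q(k, P) = 1 + P/k (Q(k, P) = P/k + 1 = 1 + P/k)
1/t(Q(-5, -2)) = 1/32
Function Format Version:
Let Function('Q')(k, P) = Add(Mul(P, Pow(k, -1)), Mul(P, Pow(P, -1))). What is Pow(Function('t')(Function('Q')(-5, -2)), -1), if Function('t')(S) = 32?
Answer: Rational(1, 32) ≈ 0.031250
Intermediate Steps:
Function('Q')(k, P) = Add(1, Mul(P, Pow(k, -1))) (Function('Q')(k, P) = Add(Mul(P, Pow(k, -1)), 1) = Add(1, Mul(P, Pow(k, -1))))
Pow(Function('t')(Function('Q')(-5, -2)), -1) = Pow(32, -1) = Rational(1, 32)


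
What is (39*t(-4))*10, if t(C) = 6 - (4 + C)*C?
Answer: 2340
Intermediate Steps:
t(C) = 6 - C*(4 + C)
(39*t(-4))*10 = (39*(6 - 1*(-4)² - 4*(-4)))*10 = (39*(6 - 1*16 + 16))*10 = (39*(6 - 16 + 16))*10 = (39*6)*10 = 234*10 = 2340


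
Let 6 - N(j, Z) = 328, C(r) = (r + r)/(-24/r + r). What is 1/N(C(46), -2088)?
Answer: -1/322 ≈ -0.0031056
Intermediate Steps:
C(r) = 2*r/(r - 24/r) (C(r) = (2*r)/(r - 24/r) = 2*r/(r - 24/r))
N(j, Z) = -322 (N(j, Z) = 6 - 1*328 = 6 - 328 = -322)
1/N(C(46), -2088) = 1/(-322) = -1/322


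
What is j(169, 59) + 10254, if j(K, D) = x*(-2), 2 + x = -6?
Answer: 10270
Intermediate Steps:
x = -8 (x = -2 - 6 = -8)
j(K, D) = 16 (j(K, D) = -8*(-2) = 16)
j(169, 59) + 10254 = 16 + 10254 = 10270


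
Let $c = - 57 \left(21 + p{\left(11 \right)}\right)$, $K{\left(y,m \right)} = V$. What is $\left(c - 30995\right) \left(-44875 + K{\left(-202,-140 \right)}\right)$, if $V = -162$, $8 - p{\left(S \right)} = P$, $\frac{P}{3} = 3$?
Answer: $1447263995$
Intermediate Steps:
$P = 9$ ($P = 3 \cdot 3 = 9$)
$p{\left(S \right)} = -1$ ($p{\left(S \right)} = 8 - 9 = -1$)
$K{\left(y,m \right)} = -162$
$c = -1140$ ($c = - 57 \left(21 - 1\right) = \left(-57\right) 20 = -1140$)
$\left(c - 30995\right) \left(-44875 + K{\left(-202,-140 \right)}\right) = \left(-1140 - 30995\right) \left(-44875 - 162\right) = \left(-32135\right) \left(-45037\right) = 1447263995$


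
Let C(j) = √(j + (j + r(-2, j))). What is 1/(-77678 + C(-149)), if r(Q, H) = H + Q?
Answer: -77678/6033872133 - I*√449/6033872133 ≈ -1.2874e-5 - 3.5118e-9*I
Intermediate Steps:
C(j) = √(-2 + 3*j) (C(j) = √(j + (j + (j - 2))) = √(j + (j + (-2 + j))) = √(j + (-2 + 2*j)) = √(-2 + 3*j))
1/(-77678 + C(-149)) = 1/(-77678 + √(-2 + 3*(-149))) = 1/(-77678 + √(-2 - 447)) = 1/(-77678 + √(-449)) = 1/(-77678 + I*√449)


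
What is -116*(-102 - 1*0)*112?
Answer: 1325184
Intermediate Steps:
-116*(-102 - 1*0)*112 = -116*(-102 + 0)*112 = -116*(-102)*112 = 11832*112 = 1325184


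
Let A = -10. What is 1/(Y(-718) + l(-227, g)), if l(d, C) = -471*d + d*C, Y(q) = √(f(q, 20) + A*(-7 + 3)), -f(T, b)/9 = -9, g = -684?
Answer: 1/262196 ≈ 3.8139e-6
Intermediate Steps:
f(T, b) = 81 (f(T, b) = -9*(-9) = 81)
Y(q) = 11 (Y(q) = √(81 - 10*(-7 + 3)) = √(81 - 10*(-4)) = √(81 + 40) = √121 = 11)
l(d, C) = -471*d + C*d
1/(Y(-718) + l(-227, g)) = 1/(11 - 227*(-471 - 684)) = 1/(11 - 227*(-1155)) = 1/(11 + 262185) = 1/262196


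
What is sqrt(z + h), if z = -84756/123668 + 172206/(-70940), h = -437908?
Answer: I*sqrt(526626895448265619333990)/1096625990 ≈ 661.75*I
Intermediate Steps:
z = -3413620281/1096625990 (z = -84756*1/123668 + 172206*(-1/70940) = -21189/30917 - 86103/35470 = -3413620281/1096625990 ≈ -3.1128)
sqrt(z + h) = sqrt(-3413620281/1096625990 - 437908) = sqrt(-480224707649201/1096625990) = I*sqrt(526626895448265619333990)/1096625990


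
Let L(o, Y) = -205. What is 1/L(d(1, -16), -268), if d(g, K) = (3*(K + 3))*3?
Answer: -1/205 ≈ -0.0048781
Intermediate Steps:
d(g, K) = 27 + 9*K (d(g, K) = (3*(3 + K))*3 = (9 + 3*K)*3 = 27 + 9*K)
1/L(d(1, -16), -268) = 1/(-205) = -1/205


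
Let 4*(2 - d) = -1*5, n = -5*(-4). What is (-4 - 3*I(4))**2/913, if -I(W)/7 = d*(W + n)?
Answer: 2669956/913 ≈ 2924.4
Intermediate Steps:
n = 20
d = 13/4 (d = 2 - (-1)*5/4 = 2 - 1/4*(-5) = 2 + 5/4 = 13/4 ≈ 3.2500)
I(W) = -455 - 91*W/4 (I(W) = -91*(W + 20)/4 = -91*(20 + W)/4 = -7*(65 + 13*W/4) = -455 - 91*W/4)
(-4 - 3*I(4))**2/913 = (-4 - 3*(-455 - 91/4*4))**2/913 = (-4 - 3*(-455 - 91))**2*(1/913) = (-4 - 3*(-546))**2*(1/913) = (-4 + 1638)**2*(1/913) = 1634**2*(1/913) = 2669956*(1/913) = 2669956/913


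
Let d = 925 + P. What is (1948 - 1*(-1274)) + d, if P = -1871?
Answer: 2276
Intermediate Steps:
d = -946 (d = 925 - 1871 = -946)
(1948 - 1*(-1274)) + d = (1948 - 1*(-1274)) - 946 = (1948 + 1274) - 946 = 3222 - 946 = 2276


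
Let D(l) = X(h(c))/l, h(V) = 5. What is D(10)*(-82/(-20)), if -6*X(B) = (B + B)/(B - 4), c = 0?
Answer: -41/60 ≈ -0.68333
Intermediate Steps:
X(B) = -B/(3*(-4 + B)) (X(B) = -(B + B)/(6*(B - 4)) = -2*B/(6*(-4 + B)) = -B/(3*(-4 + B)))
D(l) = -5/(3*l) (D(l) = (-1*5/(-12 + 3*5))/l = (-1*5/(-12 + 15))/l = (-1*5/3)/l = (-1*5*1/3)/l = -5/(3*l))
D(10)*(-82/(-20)) = (-5/3/10)*(-82/(-20)) = (-5/3*1/10)*(-82*(-1/20)) = -1/6*41/10 = -41/60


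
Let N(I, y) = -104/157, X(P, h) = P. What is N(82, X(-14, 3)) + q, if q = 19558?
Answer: 3070502/157 ≈ 19557.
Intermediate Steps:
N(I, y) = -104/157 (N(I, y) = -104*1/157 = -104/157)
N(82, X(-14, 3)) + q = -104/157 + 19558 = 3070502/157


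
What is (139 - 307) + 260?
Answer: 92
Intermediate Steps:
(139 - 307) + 260 = -168 + 260 = 92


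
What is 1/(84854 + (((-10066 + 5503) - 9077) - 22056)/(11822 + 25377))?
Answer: 37199/3156448250 ≈ 1.1785e-5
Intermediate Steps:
1/(84854 + (((-10066 + 5503) - 9077) - 22056)/(11822 + 25377)) = 1/(84854 + ((-4563 - 9077) - 22056)/37199) = 1/(84854 + (-13640 - 22056)*(1/37199)) = 1/(84854 - 35696*1/37199) = 1/(84854 - 35696/37199) = 1/(3156448250/37199) = 37199/3156448250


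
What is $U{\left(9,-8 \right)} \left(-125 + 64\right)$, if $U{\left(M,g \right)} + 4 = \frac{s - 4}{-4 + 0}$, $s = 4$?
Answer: $244$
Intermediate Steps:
$U{\left(M,g \right)} = -4$ ($U{\left(M,g \right)} = -4 + \frac{4 - 4}{-4 + 0} = -4 + \frac{0}{-4} = -4 + 0 \left(- \frac{1}{4}\right) = -4 + 0 = -4$)
$U{\left(9,-8 \right)} \left(-125 + 64\right) = - 4 \left(-125 + 64\right) = \left(-4\right) \left(-61\right) = 244$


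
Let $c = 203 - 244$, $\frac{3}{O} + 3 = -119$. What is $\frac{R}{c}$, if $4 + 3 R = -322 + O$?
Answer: $\frac{39775}{15006} \approx 2.6506$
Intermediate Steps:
$O = - \frac{3}{122}$ ($O = \frac{3}{-3 - 119} = \frac{3}{-122} = 3 \left(- \frac{1}{122}\right) = - \frac{3}{122} \approx -0.02459$)
$c = -41$
$R = - \frac{39775}{366}$ ($R = - \frac{4}{3} + \frac{-322 - \frac{3}{122}}{3} = - \frac{4}{3} + \frac{1}{3} \left(- \frac{39287}{122}\right) = - \frac{4}{3} - \frac{39287}{366} = - \frac{39775}{366} \approx -108.67$)
$\frac{R}{c} = - \frac{39775}{366 \left(-41\right)} = \left(- \frac{39775}{366}\right) \left(- \frac{1}{41}\right) = \frac{39775}{15006}$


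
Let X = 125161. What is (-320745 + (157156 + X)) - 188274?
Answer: -226702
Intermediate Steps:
(-320745 + (157156 + X)) - 188274 = (-320745 + (157156 + 125161)) - 188274 = (-320745 + 282317) - 188274 = -38428 - 188274 = -226702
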